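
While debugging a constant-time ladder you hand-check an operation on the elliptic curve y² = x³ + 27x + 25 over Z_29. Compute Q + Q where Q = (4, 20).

(15, 21)

tangent at (4, 20): λ = (3·4² + 27)/(2·20) ≡ 17/11. 11⁻¹ ≡ 8 (mod 29), so λ ≡ 17·8 ≡ 20.
  x = λ² - 4 - 4 = 400 - 8 ≡ 15; y = λ·(4 - 15) - 20 ≡ 21. → (15, 21)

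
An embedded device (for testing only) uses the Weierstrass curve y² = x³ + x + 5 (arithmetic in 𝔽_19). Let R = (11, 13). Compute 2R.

tangent at (11, 13): λ = (3·11² + 1)/(2·13) ≡ 3/7. 7⁻¹ ≡ 11 (mod 19) since 7·11 = 77 ≡ 1, so λ ≡ 3·11 ≡ 14.
  x = λ² - 11 - 11 = 196 - 22 ≡ 3; y = λ·(11 - 3) - 13 ≡ 4. → (3, 4)

(3, 4)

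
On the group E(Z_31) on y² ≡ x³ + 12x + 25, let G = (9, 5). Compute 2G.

(20, 9)

tangent at (9, 5): λ = (3·9² + 12)/(2·5) ≡ 7/10. 10⁻¹ ≡ 28 (mod 31), so λ ≡ 7·28 ≡ 10.
  x = λ² - 9 - 9 = 100 - 18 ≡ 20; y = λ·(9 - 20) - 5 ≡ 9. → (20, 9)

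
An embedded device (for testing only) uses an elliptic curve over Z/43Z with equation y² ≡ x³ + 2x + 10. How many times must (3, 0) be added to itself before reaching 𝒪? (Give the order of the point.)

2

2P: (3, 0) + (3, 0): same x and y₁ ≡ -y₂, so the sum is 𝒪.
2P = 𝒪, so the order is 2.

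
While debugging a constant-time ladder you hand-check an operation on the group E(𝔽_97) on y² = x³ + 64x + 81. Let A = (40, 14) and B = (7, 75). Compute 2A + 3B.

(19, 28)

First 2A:
Repeated addition: build up to 2A.
2A: tangent at (40, 14): λ = (3·40² + 64)/(2·14) ≡ 14/28. 28⁻¹ ≡ 52 (mod 97) since 28·52 = 1456 ≡ 1, so λ ≡ 14·52 ≡ 49.
  x = λ² - 40 - 40 = 2401 - 80 ≡ 90; y = λ·(40 - 90) - 14 ≡ 58. → (90, 58)
2A = (90, 58).
Next 3B:
Repeated addition: build up to 3B.
2B: tangent at (7, 75): λ = (3·7² + 64)/(2·75) ≡ 17/53. 53⁻¹ ≡ 11 (mod 97) since 53·11 = 583 ≡ 1, so λ ≡ 17·11 ≡ 90.
  x = λ² - 7 - 7 = 8100 - 14 ≡ 35; y = λ·(7 - 35) - 75 ≡ 24. → (35, 24)
3B: (35, 24) + (7, 75). λ = (75 - 24)/(7 - 35) ≡ 51/69 mod 97. 69⁻¹ ≡ 45 (mod 97) since 69·45 = 3105 ≡ 1, so λ ≡ 64.
  x = λ² - 35 - 7 = 4096 - 42 ≡ 77; y = λ·(35 - 77) - 24 ≡ 4. → (77, 4)
3B = (77, 4).
Finally 2A + 3B:
(90, 58) + (77, 4). λ = (4 - 58)/(77 - 90) ≡ 43/84 mod 97. 84⁻¹ ≡ 82 (mod 97), so λ ≡ 34.
  x = λ² - 90 - 77 = 1156 - 167 ≡ 19; y = λ·(90 - 19) - 58 ≡ 28. → (19, 28)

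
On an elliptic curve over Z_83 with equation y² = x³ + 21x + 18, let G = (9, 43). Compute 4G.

(11, 13)

Repeated addition: build up to 4G.
2G: tangent at (9, 43): λ = (3·9² + 21)/(2·43) ≡ 15/3. 3⁻¹ ≡ 28 (mod 83), so λ ≡ 15·28 ≡ 5.
  x = λ² - 9 - 9 = 25 - 18 ≡ 7; y = λ·(9 - 7) - 43 ≡ 50. → (7, 50)
3G: (7, 50) + (9, 43). λ = (43 - 50)/(9 - 7) ≡ 76/2 mod 83. 2⁻¹ ≡ 42 (mod 83) since 2·42 = 84 ≡ 1, so λ ≡ 38.
  x = λ² - 7 - 9 = 1444 - 16 ≡ 17; y = λ·(7 - 17) - 50 ≡ 68. → (17, 68)
4G: (17, 68) + (9, 43). λ = (43 - 68)/(9 - 17) ≡ 58/75 mod 83. 75⁻¹ ≡ 31 (mod 83) since 75·31 = 2325 ≡ 1, so λ ≡ 55.
  x = λ² - 17 - 9 = 3025 - 26 ≡ 11; y = λ·(17 - 11) - 68 ≡ 13. → (11, 13)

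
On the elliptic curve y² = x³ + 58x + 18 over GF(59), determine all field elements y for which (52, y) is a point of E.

6, 53

x³ + 58x + 18 = 143642 ≡ 36 (mod 59).
Square roots of 36 mod 59: 6 and 53 (since 6² = 36 ≡ 36).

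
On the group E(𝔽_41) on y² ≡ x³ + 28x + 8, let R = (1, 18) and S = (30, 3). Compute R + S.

(1, 18) + (30, 3). λ = (3 - 18)/(30 - 1) ≡ 26/29 mod 41. 29⁻¹ ≡ 17 (mod 41), so λ ≡ 32.
  x = λ² - 1 - 30 = 1024 - 31 ≡ 9; y = λ·(1 - 9) - 18 ≡ 13. → (9, 13)

(9, 13)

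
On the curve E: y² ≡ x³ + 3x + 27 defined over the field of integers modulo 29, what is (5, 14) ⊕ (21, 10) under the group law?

(23, 5)

(5, 14) + (21, 10). λ = (10 - 14)/(21 - 5) ≡ 25/16 mod 29. 16⁻¹ ≡ 20 (mod 29), so λ ≡ 7.
  x = λ² - 5 - 21 = 49 - 26 ≡ 23; y = λ·(5 - 23) - 14 ≡ 5. → (23, 5)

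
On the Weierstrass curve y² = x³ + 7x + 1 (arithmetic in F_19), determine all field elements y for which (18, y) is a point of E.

none

x³ + 7x + 1 = 5959 ≡ 12 (mod 19).
12 is a non-residue mod 19; no y exists.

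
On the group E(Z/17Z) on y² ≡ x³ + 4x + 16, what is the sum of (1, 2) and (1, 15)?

The two points share x = 1 and their y-coordinates satisfy 2 + 15 ≡ 0 (mod 17), so they are inverses. Their sum is 𝒪.

O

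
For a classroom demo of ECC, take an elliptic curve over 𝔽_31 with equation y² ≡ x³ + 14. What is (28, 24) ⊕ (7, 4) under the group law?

(0, 13)

(28, 24) + (7, 4). λ = (4 - 24)/(7 - 28) ≡ 11/10 mod 31. 10⁻¹ ≡ 28 (mod 31) since 10·28 = 280 ≡ 1, so λ ≡ 29.
  x = λ² - 28 - 7 = 841 - 35 ≡ 0; y = λ·(28 - 0) - 24 ≡ 13. → (0, 13)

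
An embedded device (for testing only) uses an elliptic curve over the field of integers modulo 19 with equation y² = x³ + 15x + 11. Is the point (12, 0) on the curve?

yes

y² = 0² ≡ 0; x³ + 15x + 11 = 1919 ≡ 0 (mod 19). 0 = 0.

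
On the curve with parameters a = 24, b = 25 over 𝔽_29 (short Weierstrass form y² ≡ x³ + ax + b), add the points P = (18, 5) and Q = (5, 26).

(18, 5) + (5, 26). λ = (26 - 5)/(5 - 18) ≡ 21/16 mod 29. 16⁻¹ ≡ 20 (mod 29), so λ ≡ 14.
  x = λ² - 18 - 5 = 196 - 23 ≡ 28; y = λ·(18 - 28) - 5 ≡ 0. → (28, 0)

(28, 0)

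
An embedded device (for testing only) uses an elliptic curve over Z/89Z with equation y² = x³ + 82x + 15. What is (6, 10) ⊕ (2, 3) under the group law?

(6, 10) + (2, 3). λ = (3 - 10)/(2 - 6) ≡ 82/85 mod 89. 85⁻¹ ≡ 22 (mod 89) since 85·22 = 1870 ≡ 1, so λ ≡ 24.
  x = λ² - 6 - 2 = 576 - 8 ≡ 34; y = λ·(6 - 34) - 10 ≡ 30. → (34, 30)

(34, 30)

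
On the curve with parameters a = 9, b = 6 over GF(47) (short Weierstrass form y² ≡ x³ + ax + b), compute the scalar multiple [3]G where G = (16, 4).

(7, 41)

Repeated addition: build up to 3G.
2G: tangent at (16, 4): λ = (3·16² + 9)/(2·4) ≡ 25/8. 8⁻¹ ≡ 6 (mod 47), so λ ≡ 25·6 ≡ 9.
  x = λ² - 16 - 16 = 81 - 32 ≡ 2; y = λ·(16 - 2) - 4 ≡ 28. → (2, 28)
3G: (2, 28) + (16, 4). λ = (4 - 28)/(16 - 2) ≡ 23/14 mod 47. 14⁻¹ ≡ 37 (mod 47), so λ ≡ 5.
  x = λ² - 2 - 16 = 25 - 18 ≡ 7; y = λ·(2 - 7) - 28 ≡ 41. → (7, 41)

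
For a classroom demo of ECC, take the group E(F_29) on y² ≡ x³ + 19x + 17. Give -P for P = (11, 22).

-(11, 22) = (11, -22 mod 29) = (11, 7).

(11, 7)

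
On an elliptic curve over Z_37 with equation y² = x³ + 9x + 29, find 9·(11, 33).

(21, 28)

Write Q = (11, 33).
Repeated addition: build up to 9Q.
2Q: tangent at (11, 33): λ = (3·11² + 9)/(2·33) ≡ 2/29. 29⁻¹ ≡ 23 (mod 37) since 29·23 = 667 ≡ 1, so λ ≡ 2·23 ≡ 9.
  x = λ² - 11 - 11 = 81 - 22 ≡ 22; y = λ·(11 - 22) - 33 ≡ 16. → (22, 16)
3Q: (22, 16) + (11, 33). λ = (33 - 16)/(11 - 22) ≡ 17/26 mod 37. 26⁻¹ ≡ 10 (mod 37), so λ ≡ 22.
  x = λ² - 22 - 11 = 484 - 33 ≡ 7; y = λ·(22 - 7) - 16 ≡ 18. → (7, 18)
4Q: (7, 18) + (11, 33). λ = (33 - 18)/(11 - 7) ≡ 15/4 mod 37. 4⁻¹ ≡ 28 (mod 37) since 4·28 = 112 ≡ 1, so λ ≡ 13.
  x = λ² - 7 - 11 = 169 - 18 ≡ 3; y = λ·(7 - 3) - 18 ≡ 34. → (3, 34)
5Q: (3, 34) + (11, 33). λ = (33 - 34)/(11 - 3) ≡ 36/8 mod 37. 8⁻¹ ≡ 14 (mod 37), so λ ≡ 23.
  x = λ² - 3 - 11 = 529 - 14 ≡ 34; y = λ·(3 - 34) - 34 ≡ 30. → (34, 30)
6Q: (34, 30) + (11, 33). λ = (33 - 30)/(11 - 34) ≡ 3/14 mod 37. 14⁻¹ ≡ 8 (mod 37) since 14·8 = 112 ≡ 1, so λ ≡ 24.
  x = λ² - 34 - 11 = 576 - 45 ≡ 13; y = λ·(34 - 13) - 30 ≡ 30. → (13, 30)
7Q: (13, 30) + (11, 33). λ = (33 - 30)/(11 - 13) ≡ 3/35 mod 37. 35⁻¹ ≡ 18 (mod 37), so λ ≡ 17.
  x = λ² - 13 - 11 = 289 - 24 ≡ 6; y = λ·(13 - 6) - 30 ≡ 15. → (6, 15)
8Q: (6, 15) + (11, 33). λ = (33 - 15)/(11 - 6) ≡ 18/5 mod 37. 5⁻¹ ≡ 15 (mod 37) since 5·15 = 75 ≡ 1, so λ ≡ 11.
  x = λ² - 6 - 11 = 121 - 17 ≡ 30; y = λ·(6 - 30) - 15 ≡ 17. → (30, 17)
9Q: (30, 17) + (11, 33). λ = (33 - 17)/(11 - 30) ≡ 16/18 mod 37. 18⁻¹ ≡ 35 (mod 37), so λ ≡ 5.
  x = λ² - 30 - 11 = 25 - 41 ≡ 21; y = λ·(30 - 21) - 17 ≡ 28. → (21, 28)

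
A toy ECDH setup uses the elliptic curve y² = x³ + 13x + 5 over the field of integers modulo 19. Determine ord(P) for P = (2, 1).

8

2P: tangent at (2, 1): λ = (3·2² + 13)/(2·1) ≡ 6/2. 2⁻¹ ≡ 10 (mod 19) since 2·10 = 20 ≡ 1, so λ ≡ 6·10 ≡ 3.
  x = λ² - 2 - 2 = 9 - 4 ≡ 5; y = λ·(2 - 5) - 1 ≡ 9. → (5, 9)
3P: (5, 9) + (2, 1). λ = (1 - 9)/(2 - 5) ≡ 11/16 mod 19. 16⁻¹ ≡ 6 (mod 19) since 16·6 = 96 ≡ 1, so λ ≡ 9.
  x = λ² - 5 - 2 = 81 - 7 ≡ 17; y = λ·(5 - 17) - 9 ≡ 16. → (17, 16)
4P: (17, 16) + (2, 1). λ = (1 - 16)/(2 - 17) ≡ 4/4 mod 19. 4⁻¹ ≡ 5 (mod 19) since 4·5 = 20 ≡ 1, so λ ≡ 1.
  x = λ² - 17 - 2 = 1 - 19 ≡ 1; y = λ·(17 - 1) - 16 ≡ 0. → (1, 0)
5P: (1, 0) + (2, 1). λ = (1 - 0)/(2 - 1) ≡ 1/1 mod 19. 1⁻¹ ≡ 1 (mod 19), so λ ≡ 1.
  x = λ² - 1 - 2 = 1 - 3 ≡ 17; y = λ·(1 - 17) - 0 ≡ 3. → (17, 3)
6P: (17, 3) + (2, 1). λ = (1 - 3)/(2 - 17) ≡ 17/4 mod 19. 4⁻¹ ≡ 5 (mod 19), so λ ≡ 9.
  x = λ² - 17 - 2 = 81 - 19 ≡ 5; y = λ·(17 - 5) - 3 ≡ 10. → (5, 10)
7P: (5, 10) + (2, 1). λ = (1 - 10)/(2 - 5) ≡ 10/16 mod 19. 16⁻¹ ≡ 6 (mod 19), so λ ≡ 3.
  x = λ² - 5 - 2 = 9 - 7 ≡ 2; y = λ·(5 - 2) - 10 ≡ 18. → (2, 18)
8P: (2, 18) + (2, 1): same x and y₁ ≡ -y₂, so the sum is O.
8P = O, so the order is 8.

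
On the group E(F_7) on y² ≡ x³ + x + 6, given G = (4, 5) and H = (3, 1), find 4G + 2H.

(4, 5)

First 4G:
Double-and-add on 4 = (100)₂. Start with G = (4, 5) for the leading 1-bit.
double: tangent at (4, 5): λ = (3·4² + 1)/(2·5) ≡ 0/3. 3⁻¹ ≡ 5 (mod 7), so λ ≡ 0·5 ≡ 0.
  x = λ² - 4 - 4 = 0 - 8 ≡ 6; y = λ·(4 - 6) - 5 ≡ 2. → (6, 2)
double: tangent at (6, 2): λ = (3·6² + 1)/(2·2) ≡ 4/4. 4⁻¹ ≡ 2 (mod 7), so λ ≡ 4·2 ≡ 1.
  x = λ² - 6 - 6 = 1 - 12 ≡ 3; y = λ·(6 - 3) - 2 ≡ 1. → (3, 1)
4G = (3, 1).
Next 2H:
Repeated addition: build up to 2H.
2H: tangent at (3, 1): λ = (3·3² + 1)/(2·1) ≡ 0/2. 2⁻¹ ≡ 4 (mod 7), so λ ≡ 0·4 ≡ 0.
  x = λ² - 3 - 3 = 0 - 6 ≡ 1; y = λ·(3 - 1) - 1 ≡ 6. → (1, 6)
2H = (1, 6).
Finally 4G + 2H:
(3, 1) + (1, 6). λ = (6 - 1)/(1 - 3) ≡ 5/5 mod 7. 5⁻¹ ≡ 3 (mod 7) since 5·3 = 15 ≡ 1, so λ ≡ 1.
  x = λ² - 3 - 1 = 1 - 4 ≡ 4; y = λ·(3 - 4) - 1 ≡ 5. → (4, 5)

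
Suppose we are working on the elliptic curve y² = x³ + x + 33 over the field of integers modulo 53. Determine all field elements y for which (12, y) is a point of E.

17, 36

x³ + 1x + 33 = 1773 ≡ 24 (mod 53).
Square roots of 24 mod 53: 17 and 36 (since 17² = 289 ≡ 24).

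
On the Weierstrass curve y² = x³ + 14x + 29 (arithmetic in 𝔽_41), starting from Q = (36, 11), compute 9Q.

Double-and-add on 9 = (1001)₂. Start with Q = (36, 11) for the leading 1-bit.
double: tangent at (36, 11): λ = (3·36² + 14)/(2·11) ≡ 7/22. 22⁻¹ ≡ 28 (mod 41), so λ ≡ 7·28 ≡ 32.
  x = λ² - 36 - 36 = 1024 - 72 ≡ 9; y = λ·(36 - 9) - 11 ≡ 33. → (9, 33)
double: tangent at (9, 33): λ = (3·9² + 14)/(2·33) ≡ 11/25. 25⁻¹ ≡ 23 (mod 41), so λ ≡ 11·23 ≡ 7.
  x = λ² - 9 - 9 = 49 - 18 ≡ 31; y = λ·(9 - 31) - 33 ≡ 18. → (31, 18)
double: tangent at (31, 18): λ = (3·31² + 14)/(2·18) ≡ 27/36. 36⁻¹ ≡ 8 (mod 41), so λ ≡ 27·8 ≡ 11.
  x = λ² - 31 - 31 = 121 - 62 ≡ 18; y = λ·(31 - 18) - 18 ≡ 2. → (18, 2)
add Q: (18, 2) + (36, 11). λ = (11 - 2)/(36 - 18) ≡ 9/18 mod 41. 18⁻¹ ≡ 16 (mod 41) since 18·16 = 288 ≡ 1, so λ ≡ 21.
  x = λ² - 18 - 36 = 441 - 54 ≡ 18; y = λ·(18 - 18) - 2 ≡ 39. → (18, 39)

(18, 39)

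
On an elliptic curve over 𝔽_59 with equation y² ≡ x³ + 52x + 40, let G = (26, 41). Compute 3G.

Repeated addition: build up to 3G.
2G: tangent at (26, 41): λ = (3·26² + 52)/(2·41) ≡ 15/23. 23⁻¹ ≡ 18 (mod 59) since 23·18 = 414 ≡ 1, so λ ≡ 15·18 ≡ 34.
  x = λ² - 26 - 26 = 1156 - 52 ≡ 42; y = λ·(26 - 42) - 41 ≡ 5. → (42, 5)
3G: (42, 5) + (26, 41). λ = (41 - 5)/(26 - 42) ≡ 36/43 mod 59. 43⁻¹ ≡ 11 (mod 59) since 43·11 = 473 ≡ 1, so λ ≡ 42.
  x = λ² - 42 - 26 = 1764 - 68 ≡ 44; y = λ·(42 - 44) - 5 ≡ 29. → (44, 29)

(44, 29)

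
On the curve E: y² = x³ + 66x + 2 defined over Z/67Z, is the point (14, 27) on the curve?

no

y² = 27² ≡ 59; x³ + 66x + 2 = 3670 ≡ 52 (mod 67). 59 ≠ 52.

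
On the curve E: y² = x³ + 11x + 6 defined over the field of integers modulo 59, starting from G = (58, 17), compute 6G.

(32, 33)

Double-and-add on 6 = (110)₂. Start with G = (58, 17) for the leading 1-bit.
double: tangent at (58, 17): λ = (3·58² + 11)/(2·17) ≡ 14/34. 34⁻¹ ≡ 33 (mod 59), so λ ≡ 14·33 ≡ 49.
  x = λ² - 58 - 58 = 2401 - 116 ≡ 43; y = λ·(58 - 43) - 17 ≡ 10. → (43, 10)
add G: (43, 10) + (58, 17). λ = (17 - 10)/(58 - 43) ≡ 7/15 mod 59. 15⁻¹ ≡ 4 (mod 59) since 15·4 = 60 ≡ 1, so λ ≡ 28.
  x = λ² - 43 - 58 = 784 - 101 ≡ 34; y = λ·(43 - 34) - 10 ≡ 6. → (34, 6)
double: tangent at (34, 6): λ = (3·34² + 11)/(2·6) ≡ 57/12. 12⁻¹ ≡ 5 (mod 59), so λ ≡ 57·5 ≡ 49.
  x = λ² - 34 - 34 = 2401 - 68 ≡ 32; y = λ·(34 - 32) - 6 ≡ 33. → (32, 33)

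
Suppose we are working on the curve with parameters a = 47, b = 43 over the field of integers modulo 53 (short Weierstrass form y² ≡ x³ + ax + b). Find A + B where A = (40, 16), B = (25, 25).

(35, 34)

(40, 16) + (25, 25). λ = (25 - 16)/(25 - 40) ≡ 9/38 mod 53. 38⁻¹ ≡ 7 (mod 53), so λ ≡ 10.
  x = λ² - 40 - 25 = 100 - 65 ≡ 35; y = λ·(40 - 35) - 16 ≡ 34. → (35, 34)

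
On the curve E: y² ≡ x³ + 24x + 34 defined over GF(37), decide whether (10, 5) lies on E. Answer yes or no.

no

y² = 5² ≡ 25; x³ + 24x + 34 = 1274 ≡ 16 (mod 37). 25 ≠ 16.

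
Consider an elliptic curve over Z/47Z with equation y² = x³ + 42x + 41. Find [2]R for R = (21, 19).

tangent at (21, 19): λ = (3·21² + 42)/(2·19) ≡ 2/38. 38⁻¹ ≡ 26 (mod 47) since 38·26 = 988 ≡ 1, so λ ≡ 2·26 ≡ 5.
  x = λ² - 21 - 21 = 25 - 42 ≡ 30; y = λ·(21 - 30) - 19 ≡ 30. → (30, 30)

(30, 30)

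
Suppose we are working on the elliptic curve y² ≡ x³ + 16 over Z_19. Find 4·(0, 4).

(0, 4)

Write Q = (0, 4).
Repeated addition: build up to 4Q.
2Q: tangent at (0, 4): λ = (3·0² + 0)/(2·4) ≡ 0/8. 8⁻¹ ≡ 12 (mod 19) since 8·12 = 96 ≡ 1, so λ ≡ 0·12 ≡ 0.
  x = λ² - 0 - 0 = 0 - 0 ≡ 0; y = λ·(0 - 0) - 4 ≡ 15. → (0, 15)
3Q: (0, 15) + (0, 4): same x and y₁ ≡ -y₂, so the sum is the point at infinity.
4Q: the point at infinity + (0, 4) = (0, 4) (identity).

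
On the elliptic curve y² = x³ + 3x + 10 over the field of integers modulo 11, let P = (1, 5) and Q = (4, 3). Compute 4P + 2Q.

O

First 4P:
Double-and-add on 4 = (100)₂. Start with P = (1, 5) for the leading 1-bit.
double: tangent at (1, 5): λ = (3·1² + 3)/(2·5) ≡ 6/10. 10⁻¹ ≡ 10 (mod 11) since 10·10 = 100 ≡ 1, so λ ≡ 6·10 ≡ 5.
  x = λ² - 1 - 1 = 25 - 2 ≡ 1; y = λ·(1 - 1) - 5 ≡ 6. → (1, 6)
double: tangent at (1, 6): λ = (3·1² + 3)/(2·6) ≡ 6/1. 1⁻¹ ≡ 1 (mod 11) since 1·1 = 1 ≡ 1, so λ ≡ 6·1 ≡ 6.
  x = λ² - 1 - 1 = 36 - 2 ≡ 1; y = λ·(1 - 1) - 6 ≡ 5. → (1, 5)
4P = (1, 5).
Next 2Q:
Repeated addition: build up to 2Q.
2Q: tangent at (4, 3): λ = (3·4² + 3)/(2·3) ≡ 7/6. 6⁻¹ ≡ 2 (mod 11) since 6·2 = 12 ≡ 1, so λ ≡ 7·2 ≡ 3.
  x = λ² - 4 - 4 = 9 - 8 ≡ 1; y = λ·(4 - 1) - 3 ≡ 6. → (1, 6)
2Q = (1, 6).
Finally 4P + 2Q:
(1, 5) + (1, 6): same x and y₁ ≡ -y₂, so the sum is O.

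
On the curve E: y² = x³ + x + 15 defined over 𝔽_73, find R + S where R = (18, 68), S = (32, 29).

(14, 46)

(18, 68) + (32, 29). λ = (29 - 68)/(32 - 18) ≡ 34/14 mod 73. 14⁻¹ ≡ 47 (mod 73), so λ ≡ 65.
  x = λ² - 18 - 32 = 4225 - 50 ≡ 14; y = λ·(18 - 14) - 68 ≡ 46. → (14, 46)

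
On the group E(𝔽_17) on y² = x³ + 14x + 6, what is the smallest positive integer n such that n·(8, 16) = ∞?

2P: tangent at (8, 16): λ = (3·8² + 14)/(2·16) ≡ 2/15. 15⁻¹ ≡ 8 (mod 17), so λ ≡ 2·8 ≡ 16.
  x = λ² - 8 - 8 = 256 - 16 ≡ 2; y = λ·(8 - 2) - 16 ≡ 12. → (2, 12)
3P: (2, 12) + (8, 16). λ = (16 - 12)/(8 - 2) ≡ 4/6 mod 17. 6⁻¹ ≡ 3 (mod 17) since 6·3 = 18 ≡ 1, so λ ≡ 12.
  x = λ² - 2 - 8 = 144 - 10 ≡ 15; y = λ·(2 - 15) - 12 ≡ 2. → (15, 2)
4P: (15, 2) + (8, 16). λ = (16 - 2)/(8 - 15) ≡ 14/10 mod 17. 10⁻¹ ≡ 12 (mod 17) since 10·12 = 120 ≡ 1, so λ ≡ 15.
  x = λ² - 15 - 8 = 225 - 23 ≡ 15; y = λ·(15 - 15) - 2 ≡ 15. → (15, 15)
5P: (15, 15) + (8, 16). λ = (16 - 15)/(8 - 15) ≡ 1/10 mod 17. 10⁻¹ ≡ 12 (mod 17) since 10·12 = 120 ≡ 1, so λ ≡ 12.
  x = λ² - 15 - 8 = 144 - 23 ≡ 2; y = λ·(15 - 2) - 15 ≡ 5. → (2, 5)
6P: (2, 5) + (8, 16). λ = (16 - 5)/(8 - 2) ≡ 11/6 mod 17. 6⁻¹ ≡ 3 (mod 17) since 6·3 = 18 ≡ 1, so λ ≡ 16.
  x = λ² - 2 - 8 = 256 - 10 ≡ 8; y = λ·(2 - 8) - 5 ≡ 1. → (8, 1)
7P: (8, 1) + (8, 16): same x and y₁ ≡ -y₂, so the sum is ∞.
7P = ∞, so the order is 7.

7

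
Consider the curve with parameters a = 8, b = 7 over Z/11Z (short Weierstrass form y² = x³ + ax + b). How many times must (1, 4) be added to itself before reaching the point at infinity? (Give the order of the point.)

7

2P: tangent at (1, 4): λ = (3·1² + 8)/(2·4) ≡ 0/8. 8⁻¹ ≡ 7 (mod 11) since 8·7 = 56 ≡ 1, so λ ≡ 0·7 ≡ 0.
  x = λ² - 1 - 1 = 0 - 2 ≡ 9; y = λ·(1 - 9) - 4 ≡ 7. → (9, 7)
3P: (9, 7) + (1, 4). λ = (4 - 7)/(1 - 9) ≡ 8/3 mod 11. 3⁻¹ ≡ 4 (mod 11), so λ ≡ 10.
  x = λ² - 9 - 1 = 100 - 10 ≡ 2; y = λ·(9 - 2) - 7 ≡ 8. → (2, 8)
4P: (2, 8) + (1, 4). λ = (4 - 8)/(1 - 2) ≡ 7/10 mod 11. 10⁻¹ ≡ 10 (mod 11), so λ ≡ 4.
  x = λ² - 2 - 1 = 16 - 3 ≡ 2; y = λ·(2 - 2) - 8 ≡ 3. → (2, 3)
5P: (2, 3) + (1, 4). λ = (4 - 3)/(1 - 2) ≡ 1/10 mod 11. 10⁻¹ ≡ 10 (mod 11) since 10·10 = 100 ≡ 1, so λ ≡ 10.
  x = λ² - 2 - 1 = 100 - 3 ≡ 9; y = λ·(2 - 9) - 3 ≡ 4. → (9, 4)
6P: (9, 4) + (1, 4). λ = (4 - 4)/(1 - 9) ≡ 0/3 mod 11. 3⁻¹ ≡ 4 (mod 11) since 3·4 = 12 ≡ 1, so λ ≡ 0.
  x = λ² - 9 - 1 = 0 - 10 ≡ 1; y = λ·(9 - 1) - 4 ≡ 7. → (1, 7)
7P: (1, 7) + (1, 4): same x and y₁ ≡ -y₂, so the sum is the point at infinity.
7P = the point at infinity, so the order is 7.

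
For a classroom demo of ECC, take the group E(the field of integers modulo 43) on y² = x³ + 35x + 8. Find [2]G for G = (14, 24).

tangent at (14, 24): λ = (3·14² + 35)/(2·24) ≡ 21/5. 5⁻¹ ≡ 26 (mod 43) since 5·26 = 130 ≡ 1, so λ ≡ 21·26 ≡ 30.
  x = λ² - 14 - 14 = 900 - 28 ≡ 12; y = λ·(14 - 12) - 24 ≡ 36. → (12, 36)

(12, 36)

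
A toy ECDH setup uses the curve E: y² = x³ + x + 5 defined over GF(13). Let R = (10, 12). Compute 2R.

tangent at (10, 12): λ = (3·10² + 1)/(2·12) ≡ 2/11. 11⁻¹ ≡ 6 (mod 13) since 11·6 = 66 ≡ 1, so λ ≡ 2·6 ≡ 12.
  x = λ² - 10 - 10 = 144 - 20 ≡ 7; y = λ·(10 - 7) - 12 ≡ 11. → (7, 11)

(7, 11)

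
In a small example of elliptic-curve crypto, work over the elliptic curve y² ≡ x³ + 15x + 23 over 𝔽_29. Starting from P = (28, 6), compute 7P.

Repeated addition: build up to 7P.
2P: tangent at (28, 6): λ = (3·28² + 15)/(2·6) ≡ 18/12. 12⁻¹ ≡ 17 (mod 29), so λ ≡ 18·17 ≡ 16.
  x = λ² - 28 - 28 = 256 - 56 ≡ 26; y = λ·(28 - 26) - 6 ≡ 26. → (26, 26)
3P: (26, 26) + (28, 6). λ = (6 - 26)/(28 - 26) ≡ 9/2 mod 29. 2⁻¹ ≡ 15 (mod 29) since 2·15 = 30 ≡ 1, so λ ≡ 19.
  x = λ² - 26 - 28 = 361 - 54 ≡ 17; y = λ·(26 - 17) - 26 ≡ 0. → (17, 0)
4P: (17, 0) + (28, 6). λ = (6 - 0)/(28 - 17) ≡ 6/11 mod 29. 11⁻¹ ≡ 8 (mod 29) since 11·8 = 88 ≡ 1, so λ ≡ 19.
  x = λ² - 17 - 28 = 361 - 45 ≡ 26; y = λ·(17 - 26) - 0 ≡ 3. → (26, 3)
5P: (26, 3) + (28, 6). λ = (6 - 3)/(28 - 26) ≡ 3/2 mod 29. 2⁻¹ ≡ 15 (mod 29) since 2·15 = 30 ≡ 1, so λ ≡ 16.
  x = λ² - 26 - 28 = 256 - 54 ≡ 28; y = λ·(26 - 28) - 3 ≡ 23. → (28, 23)
6P: (28, 23) + (28, 6): same x and y₁ ≡ -y₂, so the sum is 𝒪.
7P: 𝒪 + (28, 6) = (28, 6) (identity).

(28, 6)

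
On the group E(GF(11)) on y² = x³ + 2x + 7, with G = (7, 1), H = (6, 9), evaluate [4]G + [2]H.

O

First 4G:
Double-and-add on 4 = (100)₂. Start with G = (7, 1) for the leading 1-bit.
double: tangent at (7, 1): λ = (3·7² + 2)/(2·1) ≡ 6/2. 2⁻¹ ≡ 6 (mod 11), so λ ≡ 6·6 ≡ 3.
  x = λ² - 7 - 7 = 9 - 14 ≡ 6; y = λ·(7 - 6) - 1 ≡ 2. → (6, 2)
double: tangent at (6, 2): λ = (3·6² + 2)/(2·2) ≡ 0/4. 4⁻¹ ≡ 3 (mod 11) since 4·3 = 12 ≡ 1, so λ ≡ 0·3 ≡ 0.
  x = λ² - 6 - 6 = 0 - 12 ≡ 10; y = λ·(6 - 10) - 2 ≡ 9. → (10, 9)
4G = (10, 9).
Next 2H:
Repeated addition: build up to 2H.
2H: tangent at (6, 9): λ = (3·6² + 2)/(2·9) ≡ 0/7. 7⁻¹ ≡ 8 (mod 11) since 7·8 = 56 ≡ 1, so λ ≡ 0·8 ≡ 0.
  x = λ² - 6 - 6 = 0 - 12 ≡ 10; y = λ·(6 - 10) - 9 ≡ 2. → (10, 2)
2H = (10, 2).
Finally 4G + 2H:
(10, 9) + (10, 2): same x and y₁ ≡ -y₂, so the sum is O.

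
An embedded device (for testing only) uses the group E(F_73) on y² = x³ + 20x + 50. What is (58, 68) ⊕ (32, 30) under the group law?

(58, 68) + (32, 30). λ = (30 - 68)/(32 - 58) ≡ 35/47 mod 73. 47⁻¹ ≡ 14 (mod 73) since 47·14 = 658 ≡ 1, so λ ≡ 52.
  x = λ² - 58 - 32 = 2704 - 90 ≡ 59; y = λ·(58 - 59) - 68 ≡ 26. → (59, 26)

(59, 26)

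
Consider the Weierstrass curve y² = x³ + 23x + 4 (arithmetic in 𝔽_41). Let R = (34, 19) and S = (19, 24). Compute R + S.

(34, 19) + (19, 24). λ = (24 - 19)/(19 - 34) ≡ 5/26 mod 41. 26⁻¹ ≡ 30 (mod 41) since 26·30 = 780 ≡ 1, so λ ≡ 27.
  x = λ² - 34 - 19 = 729 - 53 ≡ 20; y = λ·(34 - 20) - 19 ≡ 31. → (20, 31)

(20, 31)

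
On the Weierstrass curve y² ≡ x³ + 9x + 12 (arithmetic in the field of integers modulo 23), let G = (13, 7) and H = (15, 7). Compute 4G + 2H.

First 4G:
Repeated addition: build up to 4G.
2G: tangent at (13, 7): λ = (3·13² + 9)/(2·7) ≡ 10/14. 14⁻¹ ≡ 5 (mod 23) since 14·5 = 70 ≡ 1, so λ ≡ 10·5 ≡ 4.
  x = λ² - 13 - 13 = 16 - 26 ≡ 13; y = λ·(13 - 13) - 7 ≡ 16. → (13, 16)
3G: (13, 16) + (13, 7): same x and y₁ ≡ -y₂, so the sum is the point at infinity.
4G: the point at infinity + (13, 7) = (13, 7) (identity).
4G = (13, 7).
Next 2H:
Repeated addition: build up to 2H.
2H: tangent at (15, 7): λ = (3·15² + 9)/(2·7) ≡ 17/14. 14⁻¹ ≡ 5 (mod 23), so λ ≡ 17·5 ≡ 16.
  x = λ² - 15 - 15 = 256 - 30 ≡ 19; y = λ·(15 - 19) - 7 ≡ 21. → (19, 21)
2H = (19, 21).
Finally 4G + 2H:
(13, 7) + (19, 21). λ = (21 - 7)/(19 - 13) ≡ 14/6 mod 23. 6⁻¹ ≡ 4 (mod 23), so λ ≡ 10.
  x = λ² - 13 - 19 = 100 - 32 ≡ 22; y = λ·(13 - 22) - 7 ≡ 18. → (22, 18)

(22, 18)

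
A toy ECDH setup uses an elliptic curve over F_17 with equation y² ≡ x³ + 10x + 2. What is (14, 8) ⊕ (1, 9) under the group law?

(14, 8) + (1, 9). λ = (9 - 8)/(1 - 14) ≡ 1/4 mod 17. 4⁻¹ ≡ 13 (mod 17), so λ ≡ 13.
  x = λ² - 14 - 1 = 169 - 15 ≡ 1; y = λ·(14 - 1) - 8 ≡ 8. → (1, 8)

(1, 8)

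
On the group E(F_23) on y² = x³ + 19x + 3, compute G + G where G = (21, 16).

tangent at (21, 16): λ = (3·21² + 19)/(2·16) ≡ 8/9. 9⁻¹ ≡ 18 (mod 23), so λ ≡ 8·18 ≡ 6.
  x = λ² - 21 - 21 = 36 - 42 ≡ 17; y = λ·(21 - 17) - 16 ≡ 8. → (17, 8)

(17, 8)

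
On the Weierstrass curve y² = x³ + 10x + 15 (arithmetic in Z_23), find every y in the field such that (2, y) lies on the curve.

none

x³ + 10x + 15 = 43 ≡ 20 (mod 23).
20 is a non-residue mod 23; no y exists.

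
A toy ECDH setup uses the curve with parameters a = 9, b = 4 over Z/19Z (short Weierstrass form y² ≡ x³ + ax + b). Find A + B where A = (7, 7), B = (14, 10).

(4, 16)

(7, 7) + (14, 10). λ = (10 - 7)/(14 - 7) ≡ 3/7 mod 19. 7⁻¹ ≡ 11 (mod 19), so λ ≡ 14.
  x = λ² - 7 - 14 = 196 - 21 ≡ 4; y = λ·(7 - 4) - 7 ≡ 16. → (4, 16)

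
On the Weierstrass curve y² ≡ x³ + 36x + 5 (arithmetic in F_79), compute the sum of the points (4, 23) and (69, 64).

(44, 49)

(4, 23) + (69, 64). λ = (64 - 23)/(69 - 4) ≡ 41/65 mod 79. 65⁻¹ ≡ 62 (mod 79) since 65·62 = 4030 ≡ 1, so λ ≡ 14.
  x = λ² - 4 - 69 = 196 - 73 ≡ 44; y = λ·(4 - 44) - 23 ≡ 49. → (44, 49)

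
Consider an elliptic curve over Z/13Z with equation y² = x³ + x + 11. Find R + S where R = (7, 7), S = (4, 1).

(6, 8)

(7, 7) + (4, 1). λ = (1 - 7)/(4 - 7) ≡ 7/10 mod 13. 10⁻¹ ≡ 4 (mod 13), so λ ≡ 2.
  x = λ² - 7 - 4 = 4 - 11 ≡ 6; y = λ·(7 - 6) - 7 ≡ 8. → (6, 8)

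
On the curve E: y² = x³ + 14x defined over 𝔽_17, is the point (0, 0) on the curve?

y² = 0² ≡ 0; x³ + 14x + 0 = 0 ≡ 0 (mod 17). 0 = 0.

yes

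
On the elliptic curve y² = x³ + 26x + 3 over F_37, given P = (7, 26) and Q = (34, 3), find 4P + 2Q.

(16, 36)

First 4P:
Repeated addition: build up to 4P.
2P: tangent at (7, 26): λ = (3·7² + 26)/(2·26) ≡ 25/15. 15⁻¹ ≡ 5 (mod 37) since 15·5 = 75 ≡ 1, so λ ≡ 25·5 ≡ 14.
  x = λ² - 7 - 7 = 196 - 14 ≡ 34; y = λ·(7 - 34) - 26 ≡ 3. → (34, 3)
3P: (34, 3) + (7, 26). λ = (26 - 3)/(7 - 34) ≡ 23/10 mod 37. 10⁻¹ ≡ 26 (mod 37), so λ ≡ 6.
  x = λ² - 34 - 7 = 36 - 41 ≡ 32; y = λ·(34 - 32) - 3 ≡ 9. → (32, 9)
4P: (32, 9) + (7, 26). λ = (26 - 9)/(7 - 32) ≡ 17/12 mod 37. 12⁻¹ ≡ 34 (mod 37) since 12·34 = 408 ≡ 1, so λ ≡ 23.
  x = λ² - 32 - 7 = 529 - 39 ≡ 9; y = λ·(32 - 9) - 9 ≡ 2. → (9, 2)
4P = (9, 2).
Next 2Q:
Repeated addition: build up to 2Q.
2Q: tangent at (34, 3): λ = (3·34² + 26)/(2·3) ≡ 16/6. 6⁻¹ ≡ 31 (mod 37), so λ ≡ 16·31 ≡ 15.
  x = λ² - 34 - 34 = 225 - 68 ≡ 9; y = λ·(34 - 9) - 3 ≡ 2. → (9, 2)
2Q = (9, 2).
Finally 4P + 2Q:
tangent at (9, 2): λ = (3·9² + 26)/(2·2) ≡ 10/4. 4⁻¹ ≡ 28 (mod 37) since 4·28 = 112 ≡ 1, so λ ≡ 10·28 ≡ 21.
  x = λ² - 9 - 9 = 441 - 18 ≡ 16; y = λ·(9 - 16) - 2 ≡ 36. → (16, 36)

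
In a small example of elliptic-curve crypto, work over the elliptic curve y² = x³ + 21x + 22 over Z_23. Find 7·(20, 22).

Write G = (20, 22).
Double-and-add on 7 = (111)₂. Start with G = (20, 22) for the leading 1-bit.
double: tangent at (20, 22): λ = (3·20² + 21)/(2·22) ≡ 2/21. 21⁻¹ ≡ 11 (mod 23) since 21·11 = 231 ≡ 1, so λ ≡ 2·11 ≡ 22.
  x = λ² - 20 - 20 = 484 - 40 ≡ 7; y = λ·(20 - 7) - 22 ≡ 11. → (7, 11)
add G: (7, 11) + (20, 22). λ = (22 - 11)/(20 - 7) ≡ 11/13 mod 23. 13⁻¹ ≡ 16 (mod 23), so λ ≡ 15.
  x = λ² - 7 - 20 = 225 - 27 ≡ 14; y = λ·(7 - 14) - 11 ≡ 22. → (14, 22)
double: tangent at (14, 22): λ = (3·14² + 21)/(2·22) ≡ 11/21. 21⁻¹ ≡ 11 (mod 23) since 21·11 = 231 ≡ 1, so λ ≡ 11·11 ≡ 6.
  x = λ² - 14 - 14 = 36 - 28 ≡ 8; y = λ·(14 - 8) - 22 ≡ 14. → (8, 14)
add G: (8, 14) + (20, 22). λ = (22 - 14)/(20 - 8) ≡ 8/12 mod 23. 12⁻¹ ≡ 2 (mod 23) since 12·2 = 24 ≡ 1, so λ ≡ 16.
  x = λ² - 8 - 20 = 256 - 28 ≡ 21; y = λ·(8 - 21) - 14 ≡ 8. → (21, 8)

(21, 8)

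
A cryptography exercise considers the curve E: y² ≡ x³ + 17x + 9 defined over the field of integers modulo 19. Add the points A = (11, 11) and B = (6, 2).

(11, 11) + (6, 2). λ = (2 - 11)/(6 - 11) ≡ 10/14 mod 19. 14⁻¹ ≡ 15 (mod 19) since 14·15 = 210 ≡ 1, so λ ≡ 17.
  x = λ² - 11 - 6 = 289 - 17 ≡ 6; y = λ·(11 - 6) - 11 ≡ 17. → (6, 17)

(6, 17)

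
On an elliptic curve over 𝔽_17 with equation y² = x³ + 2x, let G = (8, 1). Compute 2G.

(9, 4)

tangent at (8, 1): λ = (3·8² + 2)/(2·1) ≡ 7/2. 2⁻¹ ≡ 9 (mod 17), so λ ≡ 7·9 ≡ 12.
  x = λ² - 8 - 8 = 144 - 16 ≡ 9; y = λ·(8 - 9) - 1 ≡ 4. → (9, 4)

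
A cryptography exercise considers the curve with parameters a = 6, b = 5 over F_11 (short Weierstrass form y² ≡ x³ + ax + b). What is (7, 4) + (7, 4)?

tangent at (7, 4): λ = (3·7² + 6)/(2·4) ≡ 10/8. 8⁻¹ ≡ 7 (mod 11) since 8·7 = 56 ≡ 1, so λ ≡ 10·7 ≡ 4.
  x = λ² - 7 - 7 = 16 - 14 ≡ 2; y = λ·(7 - 2) - 4 ≡ 5. → (2, 5)

(2, 5)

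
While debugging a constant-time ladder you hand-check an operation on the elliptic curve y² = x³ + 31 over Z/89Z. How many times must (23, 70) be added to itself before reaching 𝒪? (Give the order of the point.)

5

2P: tangent at (23, 70): λ = (3·23² + 0)/(2·70) ≡ 74/51. 51⁻¹ ≡ 7 (mod 89), so λ ≡ 74·7 ≡ 73.
  x = λ² - 23 - 23 = 5329 - 46 ≡ 32; y = λ·(23 - 32) - 70 ≡ 74. → (32, 74)
3P: (32, 74) + (23, 70). λ = (70 - 74)/(23 - 32) ≡ 85/80 mod 89. 80⁻¹ ≡ 79 (mod 89), so λ ≡ 40.
  x = λ² - 32 - 23 = 1600 - 55 ≡ 32; y = λ·(32 - 32) - 74 ≡ 15. → (32, 15)
4P: (32, 15) + (23, 70). λ = (70 - 15)/(23 - 32) ≡ 55/80 mod 89. 80⁻¹ ≡ 79 (mod 89), so λ ≡ 73.
  x = λ² - 32 - 23 = 5329 - 55 ≡ 23; y = λ·(32 - 23) - 15 ≡ 19. → (23, 19)
5P: (23, 19) + (23, 70): same x and y₁ ≡ -y₂, so the sum is 𝒪.
5P = 𝒪, so the order is 5.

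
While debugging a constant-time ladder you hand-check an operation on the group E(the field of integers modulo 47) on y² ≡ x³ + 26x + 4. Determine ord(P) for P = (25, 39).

6

2P: tangent at (25, 39): λ = (3·25² + 26)/(2·39) ≡ 21/31. 31⁻¹ ≡ 44 (mod 47), so λ ≡ 21·44 ≡ 31.
  x = λ² - 25 - 25 = 961 - 50 ≡ 18; y = λ·(25 - 18) - 39 ≡ 37. → (18, 37)
3P: (18, 37) + (25, 39). λ = (39 - 37)/(25 - 18) ≡ 2/7 mod 47. 7⁻¹ ≡ 27 (mod 47), so λ ≡ 7.
  x = λ² - 18 - 25 = 49 - 43 ≡ 6; y = λ·(18 - 6) - 37 ≡ 0. → (6, 0)
4P: (6, 0) + (25, 39). λ = (39 - 0)/(25 - 6) ≡ 39/19 mod 47. 19⁻¹ ≡ 5 (mod 47) since 19·5 = 95 ≡ 1, so λ ≡ 7.
  x = λ² - 6 - 25 = 49 - 31 ≡ 18; y = λ·(6 - 18) - 0 ≡ 10. → (18, 10)
5P: (18, 10) + (25, 39). λ = (39 - 10)/(25 - 18) ≡ 29/7 mod 47. 7⁻¹ ≡ 27 (mod 47), so λ ≡ 31.
  x = λ² - 18 - 25 = 961 - 43 ≡ 25; y = λ·(18 - 25) - 10 ≡ 8. → (25, 8)
6P: (25, 8) + (25, 39): same x and y₁ ≡ -y₂, so the sum is O.
6P = O, so the order is 6.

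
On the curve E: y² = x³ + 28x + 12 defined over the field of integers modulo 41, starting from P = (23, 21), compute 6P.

(19, 33)

Double-and-add on 6 = (110)₂. Start with P = (23, 21) for the leading 1-bit.
double: tangent at (23, 21): λ = (3·23² + 28)/(2·21) ≡ 16/1. 1⁻¹ ≡ 1 (mod 41), so λ ≡ 16·1 ≡ 16.
  x = λ² - 23 - 23 = 256 - 46 ≡ 5; y = λ·(23 - 5) - 21 ≡ 21. → (5, 21)
add P: (5, 21) + (23, 21). λ = (21 - 21)/(23 - 5) ≡ 0/18 mod 41. 18⁻¹ ≡ 16 (mod 41), so λ ≡ 0.
  x = λ² - 5 - 23 = 0 - 28 ≡ 13; y = λ·(5 - 13) - 21 ≡ 20. → (13, 20)
double: tangent at (13, 20): λ = (3·13² + 28)/(2·20) ≡ 2/40. 40⁻¹ ≡ 40 (mod 41), so λ ≡ 2·40 ≡ 39.
  x = λ² - 13 - 13 = 1521 - 26 ≡ 19; y = λ·(13 - 19) - 20 ≡ 33. → (19, 33)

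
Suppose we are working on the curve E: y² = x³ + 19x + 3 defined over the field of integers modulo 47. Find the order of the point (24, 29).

3

2P: tangent at (24, 29): λ = (3·24² + 19)/(2·29) ≡ 8/11. 11⁻¹ ≡ 30 (mod 47) since 11·30 = 330 ≡ 1, so λ ≡ 8·30 ≡ 5.
  x = λ² - 24 - 24 = 25 - 48 ≡ 24; y = λ·(24 - 24) - 29 ≡ 18. → (24, 18)
3P: (24, 18) + (24, 29): same x and y₁ ≡ -y₂, so the sum is ∞.
3P = ∞, so the order is 3.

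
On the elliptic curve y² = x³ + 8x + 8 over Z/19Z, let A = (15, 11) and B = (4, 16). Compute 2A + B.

First 2A:
Repeated addition: build up to 2A.
2A: tangent at (15, 11): λ = (3·15² + 8)/(2·11) ≡ 18/3. 3⁻¹ ≡ 13 (mod 19), so λ ≡ 18·13 ≡ 6.
  x = λ² - 15 - 15 = 36 - 30 ≡ 6; y = λ·(15 - 6) - 11 ≡ 5. → (6, 5)
2A = (6, 5).
Finally 2A + B:
(6, 5) + (4, 16). λ = (16 - 5)/(4 - 6) ≡ 11/17 mod 19. 17⁻¹ ≡ 9 (mod 19), so λ ≡ 4.
  x = λ² - 6 - 4 = 16 - 10 ≡ 6; y = λ·(6 - 6) - 5 ≡ 14. → (6, 14)

(6, 14)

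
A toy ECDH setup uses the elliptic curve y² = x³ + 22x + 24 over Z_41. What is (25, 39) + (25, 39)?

tangent at (25, 39): λ = (3·25² + 22)/(2·39) ≡ 11/37. 37⁻¹ ≡ 10 (mod 41) since 37·10 = 370 ≡ 1, so λ ≡ 11·10 ≡ 28.
  x = λ² - 25 - 25 = 784 - 50 ≡ 37; y = λ·(25 - 37) - 39 ≡ 35. → (37, 35)

(37, 35)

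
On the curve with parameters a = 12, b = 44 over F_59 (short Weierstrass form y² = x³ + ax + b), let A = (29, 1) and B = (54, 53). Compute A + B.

(1, 36)

(29, 1) + (54, 53). λ = (53 - 1)/(54 - 29) ≡ 52/25 mod 59. 25⁻¹ ≡ 26 (mod 59), so λ ≡ 54.
  x = λ² - 29 - 54 = 2916 - 83 ≡ 1; y = λ·(29 - 1) - 1 ≡ 36. → (1, 36)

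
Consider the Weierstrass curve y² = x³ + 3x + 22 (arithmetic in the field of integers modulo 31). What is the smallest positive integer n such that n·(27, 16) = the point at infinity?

2P: tangent at (27, 16): λ = (3·27² + 3)/(2·16) ≡ 20/1. 1⁻¹ ≡ 1 (mod 31) since 1·1 = 1 ≡ 1, so λ ≡ 20·1 ≡ 20.
  x = λ² - 27 - 27 = 400 - 54 ≡ 5; y = λ·(27 - 5) - 16 ≡ 21. → (5, 21)
3P: (5, 21) + (27, 16). λ = (16 - 21)/(27 - 5) ≡ 26/22 mod 31. 22⁻¹ ≡ 24 (mod 31) since 22·24 = 528 ≡ 1, so λ ≡ 4.
  x = λ² - 5 - 27 = 16 - 32 ≡ 15; y = λ·(5 - 15) - 21 ≡ 1. → (15, 1)
4P: (15, 1) + (27, 16). λ = (16 - 1)/(27 - 15) ≡ 15/12 mod 31. 12⁻¹ ≡ 13 (mod 31) since 12·13 = 156 ≡ 1, so λ ≡ 9.
  x = λ² - 15 - 27 = 81 - 42 ≡ 8; y = λ·(15 - 8) - 1 ≡ 0. → (8, 0)
5P: (8, 0) + (27, 16). λ = (16 - 0)/(27 - 8) ≡ 16/19 mod 31. 19⁻¹ ≡ 18 (mod 31), so λ ≡ 9.
  x = λ² - 8 - 27 = 81 - 35 ≡ 15; y = λ·(8 - 15) - 0 ≡ 30. → (15, 30)
6P: (15, 30) + (27, 16). λ = (16 - 30)/(27 - 15) ≡ 17/12 mod 31. 12⁻¹ ≡ 13 (mod 31), so λ ≡ 4.
  x = λ² - 15 - 27 = 16 - 42 ≡ 5; y = λ·(15 - 5) - 30 ≡ 10. → (5, 10)
7P: (5, 10) + (27, 16). λ = (16 - 10)/(27 - 5) ≡ 6/22 mod 31. 22⁻¹ ≡ 24 (mod 31) since 22·24 = 528 ≡ 1, so λ ≡ 20.
  x = λ² - 5 - 27 = 400 - 32 ≡ 27; y = λ·(5 - 27) - 10 ≡ 15. → (27, 15)
8P: (27, 15) + (27, 16): same x and y₁ ≡ -y₂, so the sum is the point at infinity.
8P = the point at infinity, so the order is 8.

8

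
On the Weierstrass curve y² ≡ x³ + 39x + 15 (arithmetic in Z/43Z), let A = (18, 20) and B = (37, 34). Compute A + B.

(40, 0)

(18, 20) + (37, 34). λ = (34 - 20)/(37 - 18) ≡ 14/19 mod 43. 19⁻¹ ≡ 34 (mod 43) since 19·34 = 646 ≡ 1, so λ ≡ 3.
  x = λ² - 18 - 37 = 9 - 55 ≡ 40; y = λ·(18 - 40) - 20 ≡ 0. → (40, 0)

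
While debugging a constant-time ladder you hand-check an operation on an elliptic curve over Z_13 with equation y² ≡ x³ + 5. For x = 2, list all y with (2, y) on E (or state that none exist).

x³ + 0x + 5 = 13 ≡ 0 (mod 13).
Only y = 0 satisfies y² ≡ 0.

0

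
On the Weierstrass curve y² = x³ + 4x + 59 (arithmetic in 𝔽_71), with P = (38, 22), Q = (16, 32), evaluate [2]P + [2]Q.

First 2P:
Repeated addition: build up to 2P.
2P: tangent at (38, 22): λ = (3·38² + 4)/(2·22) ≡ 5/44. 44⁻¹ ≡ 21 (mod 71), so λ ≡ 5·21 ≡ 34.
  x = λ² - 38 - 38 = 1156 - 76 ≡ 15; y = λ·(38 - 15) - 22 ≡ 50. → (15, 50)
2P = (15, 50).
Next 2Q:
Repeated addition: build up to 2Q.
2Q: tangent at (16, 32): λ = (3·16² + 4)/(2·32) ≡ 62/64. 64⁻¹ ≡ 10 (mod 71), so λ ≡ 62·10 ≡ 52.
  x = λ² - 16 - 16 = 2704 - 32 ≡ 45; y = λ·(16 - 45) - 32 ≡ 22. → (45, 22)
2Q = (45, 22).
Finally 2P + 2Q:
(15, 50) + (45, 22). λ = (22 - 50)/(45 - 15) ≡ 43/30 mod 71. 30⁻¹ ≡ 45 (mod 71), so λ ≡ 18.
  x = λ² - 15 - 45 = 324 - 60 ≡ 51; y = λ·(15 - 51) - 50 ≡ 12. → (51, 12)

(51, 12)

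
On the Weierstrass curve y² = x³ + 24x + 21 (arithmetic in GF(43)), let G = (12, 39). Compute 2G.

tangent at (12, 39): λ = (3·12² + 24)/(2·39) ≡ 26/35. 35⁻¹ ≡ 16 (mod 43) since 35·16 = 560 ≡ 1, so λ ≡ 26·16 ≡ 29.
  x = λ² - 12 - 12 = 841 - 24 ≡ 0; y = λ·(12 - 0) - 39 ≡ 8. → (0, 8)

(0, 8)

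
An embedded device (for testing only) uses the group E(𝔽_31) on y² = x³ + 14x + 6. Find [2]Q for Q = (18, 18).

(20, 3)

tangent at (18, 18): λ = (3·18² + 14)/(2·18) ≡ 25/5. 5⁻¹ ≡ 25 (mod 31), so λ ≡ 25·25 ≡ 5.
  x = λ² - 18 - 18 = 25 - 36 ≡ 20; y = λ·(18 - 20) - 18 ≡ 3. → (20, 3)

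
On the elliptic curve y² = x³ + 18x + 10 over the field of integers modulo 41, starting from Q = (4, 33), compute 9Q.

(0, 25)

Double-and-add on 9 = (1001)₂. Start with Q = (4, 33) for the leading 1-bit.
double: tangent at (4, 33): λ = (3·4² + 18)/(2·33) ≡ 25/25. 25⁻¹ ≡ 23 (mod 41), so λ ≡ 25·23 ≡ 1.
  x = λ² - 4 - 4 = 1 - 8 ≡ 34; y = λ·(4 - 34) - 33 ≡ 19. → (34, 19)
double: tangent at (34, 19): λ = (3·34² + 18)/(2·19) ≡ 1/38. 38⁻¹ ≡ 27 (mod 41) since 38·27 = 1026 ≡ 1, so λ ≡ 1·27 ≡ 27.
  x = λ² - 34 - 34 = 729 - 68 ≡ 5; y = λ·(34 - 5) - 19 ≡ 26. → (5, 26)
double: tangent at (5, 26): λ = (3·5² + 18)/(2·26) ≡ 11/11. 11⁻¹ ≡ 15 (mod 41) since 11·15 = 165 ≡ 1, so λ ≡ 11·15 ≡ 1.
  x = λ² - 5 - 5 = 1 - 10 ≡ 32; y = λ·(5 - 32) - 26 ≡ 29. → (32, 29)
add Q: (32, 29) + (4, 33). λ = (33 - 29)/(4 - 32) ≡ 4/13 mod 41. 13⁻¹ ≡ 19 (mod 41) since 13·19 = 247 ≡ 1, so λ ≡ 35.
  x = λ² - 32 - 4 = 1225 - 36 ≡ 0; y = λ·(32 - 0) - 29 ≡ 25. → (0, 25)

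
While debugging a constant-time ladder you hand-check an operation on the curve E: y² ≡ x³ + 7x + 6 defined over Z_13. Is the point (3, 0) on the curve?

y² = 0² ≡ 0; x³ + 7x + 6 = 54 ≡ 2 (mod 13). 0 ≠ 2.

no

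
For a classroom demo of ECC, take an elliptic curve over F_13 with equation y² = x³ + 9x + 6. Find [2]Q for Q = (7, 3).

(12, 10)

tangent at (7, 3): λ = (3·7² + 9)/(2·3) ≡ 0/6. 6⁻¹ ≡ 11 (mod 13), so λ ≡ 0·11 ≡ 0.
  x = λ² - 7 - 7 = 0 - 14 ≡ 12; y = λ·(7 - 12) - 3 ≡ 10. → (12, 10)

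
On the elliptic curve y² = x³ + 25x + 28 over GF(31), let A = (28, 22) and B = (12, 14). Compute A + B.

(28, 22) + (12, 14). λ = (14 - 22)/(12 - 28) ≡ 23/15 mod 31. 15⁻¹ ≡ 29 (mod 31) since 15·29 = 435 ≡ 1, so λ ≡ 16.
  x = λ² - 28 - 12 = 256 - 40 ≡ 30; y = λ·(28 - 30) - 22 ≡ 8. → (30, 8)

(30, 8)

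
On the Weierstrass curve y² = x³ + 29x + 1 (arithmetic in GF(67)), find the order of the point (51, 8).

7

2P: tangent at (51, 8): λ = (3·51² + 29)/(2·8) ≡ 60/16. 16⁻¹ ≡ 21 (mod 67), so λ ≡ 60·21 ≡ 54.
  x = λ² - 51 - 51 = 2916 - 102 ≡ 0; y = λ·(51 - 0) - 8 ≡ 66. → (0, 66)
3P: (0, 66) + (51, 8). λ = (8 - 66)/(51 - 0) ≡ 9/51 mod 67. 51⁻¹ ≡ 46 (mod 67) since 51·46 = 2346 ≡ 1, so λ ≡ 12.
  x = λ² - 0 - 51 = 144 - 51 ≡ 26; y = λ·(0 - 26) - 66 ≡ 24. → (26, 24)
4P: (26, 24) + (51, 8). λ = (8 - 24)/(51 - 26) ≡ 51/25 mod 67. 25⁻¹ ≡ 59 (mod 67), so λ ≡ 61.
  x = λ² - 26 - 51 = 3721 - 77 ≡ 26; y = λ·(26 - 26) - 24 ≡ 43. → (26, 43)
5P: (26, 43) + (51, 8). λ = (8 - 43)/(51 - 26) ≡ 32/25 mod 67. 25⁻¹ ≡ 59 (mod 67) since 25·59 = 1475 ≡ 1, so λ ≡ 12.
  x = λ² - 26 - 51 = 144 - 77 ≡ 0; y = λ·(26 - 0) - 43 ≡ 1. → (0, 1)
6P: (0, 1) + (51, 8). λ = (8 - 1)/(51 - 0) ≡ 7/51 mod 67. 51⁻¹ ≡ 46 (mod 67), so λ ≡ 54.
  x = λ² - 0 - 51 = 2916 - 51 ≡ 51; y = λ·(0 - 51) - 1 ≡ 59. → (51, 59)
7P: (51, 59) + (51, 8): same x and y₁ ≡ -y₂, so the sum is O.
7P = O, so the order is 7.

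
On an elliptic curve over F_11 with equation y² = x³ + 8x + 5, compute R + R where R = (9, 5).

tangent at (9, 5): λ = (3·9² + 8)/(2·5) ≡ 9/10. 10⁻¹ ≡ 10 (mod 11) since 10·10 = 100 ≡ 1, so λ ≡ 9·10 ≡ 2.
  x = λ² - 9 - 9 = 4 - 18 ≡ 8; y = λ·(9 - 8) - 5 ≡ 8. → (8, 8)

(8, 8)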